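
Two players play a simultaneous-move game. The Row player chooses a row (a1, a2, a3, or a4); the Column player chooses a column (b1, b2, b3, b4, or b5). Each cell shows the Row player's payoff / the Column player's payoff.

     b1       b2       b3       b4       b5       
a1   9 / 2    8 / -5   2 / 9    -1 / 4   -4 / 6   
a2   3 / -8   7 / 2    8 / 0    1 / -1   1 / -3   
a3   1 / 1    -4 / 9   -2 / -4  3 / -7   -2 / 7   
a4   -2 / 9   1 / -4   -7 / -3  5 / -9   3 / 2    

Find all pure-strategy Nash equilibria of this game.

No pure-strategy Nash equilibrium

Find each player's best response to every opponent strategy; NE are the intersections.
The Row player's best responses — vs b1: a1 (payoff 9); vs b2: a1 (payoff 8); vs b3: a2 (payoff 8); vs b4: a4 (payoff 5); vs b5: a4 (payoff 3).
The Column player's best responses — vs a1: b3 (payoff 9); vs a2: b2 (payoff 2); vs a3: b2 (payoff 9); vs a4: b1 (payoff 9).
No cell has both players best-responding. For instance, the Row player's best reply to b3 is a2, but against a2 the Column player prefers b2 over b3.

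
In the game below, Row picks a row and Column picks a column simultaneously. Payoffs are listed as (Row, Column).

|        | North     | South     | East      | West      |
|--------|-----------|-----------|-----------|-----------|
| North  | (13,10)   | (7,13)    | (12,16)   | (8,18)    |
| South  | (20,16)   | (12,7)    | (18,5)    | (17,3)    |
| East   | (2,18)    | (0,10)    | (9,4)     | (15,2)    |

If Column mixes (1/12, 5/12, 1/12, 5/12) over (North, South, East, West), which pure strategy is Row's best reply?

Compute Row's expected payoff from each pure strategy against the given mix.
North: (1/12)·13 + (5/12)·7 + (1/12)·12 + (5/12)·8 = 25/3
South: (1/12)·20 + (5/12)·12 + (1/12)·18 + (5/12)·17 = 61/4
East: (1/12)·2 + (5/12)·0 + (1/12)·9 + (5/12)·15 = 43/6
Highest expected payoff is 61/4, from South.

South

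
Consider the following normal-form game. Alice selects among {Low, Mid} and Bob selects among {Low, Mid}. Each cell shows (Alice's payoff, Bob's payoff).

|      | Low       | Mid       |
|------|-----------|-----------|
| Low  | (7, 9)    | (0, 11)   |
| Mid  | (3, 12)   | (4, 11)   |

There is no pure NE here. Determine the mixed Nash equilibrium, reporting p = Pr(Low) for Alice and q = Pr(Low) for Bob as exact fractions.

Each player's mixing probability is pinned down by making the *other* player indifferent.
Bob indifferent between Low and Mid: p·9 + (1−p)·12 = p·11 + (1−p)·11 ⟹ 12 + (-3)p = 11 + 0p ⟹ p = 1/3.
Alice indifferent between Low and Mid: q·7 + (1−q)·0 = q·3 + (1−q)·4 ⟹ 0 + 7q = 4 + (-1)q ⟹ q = 1/2.

p = 1/3, q = 1/2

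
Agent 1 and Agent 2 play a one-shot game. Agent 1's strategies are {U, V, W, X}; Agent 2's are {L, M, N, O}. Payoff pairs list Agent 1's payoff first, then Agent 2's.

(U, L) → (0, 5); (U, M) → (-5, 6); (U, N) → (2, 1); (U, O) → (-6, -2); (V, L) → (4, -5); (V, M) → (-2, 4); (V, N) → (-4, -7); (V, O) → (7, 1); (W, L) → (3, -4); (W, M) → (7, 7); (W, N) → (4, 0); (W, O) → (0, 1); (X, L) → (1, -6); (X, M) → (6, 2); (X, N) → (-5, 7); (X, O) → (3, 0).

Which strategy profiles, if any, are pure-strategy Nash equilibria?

(W, M)

Find each player's best response to every opponent strategy; NE are the intersections.
Agent 1's best responses — vs L: V (payoff 4); vs M: W (payoff 7); vs N: W (payoff 4); vs O: V (payoff 7).
Agent 2's best responses — vs U: M (payoff 6); vs V: M (payoff 4); vs W: M (payoff 7); vs X: N (payoff 7).
The only mutual best response is (W, M); neither player gains by switching there.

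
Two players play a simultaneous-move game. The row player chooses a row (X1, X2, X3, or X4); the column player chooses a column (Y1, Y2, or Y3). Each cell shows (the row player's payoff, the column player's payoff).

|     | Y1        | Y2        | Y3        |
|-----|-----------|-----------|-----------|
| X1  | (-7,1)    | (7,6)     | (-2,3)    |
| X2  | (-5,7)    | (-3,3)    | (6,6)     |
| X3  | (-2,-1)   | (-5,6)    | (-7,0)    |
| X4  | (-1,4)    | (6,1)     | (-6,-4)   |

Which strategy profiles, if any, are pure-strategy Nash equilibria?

Check mutual best responses: a cell is a NE iff neither player can gain by unilaterally deviating.
The row player's best responses — vs Y1: X4 (payoff -1); vs Y2: X1 (payoff 7); vs Y3: X2 (payoff 6).
The column player's best responses — vs X1: Y2 (payoff 6); vs X2: Y1 (payoff 7); vs X3: Y2 (payoff 6); vs X4: Y1 (payoff 4).
Mutual best responses occur at (X1, Y2) and (X4, Y1); at each, neither player gains by switching.

(X1, Y2) and (X4, Y1)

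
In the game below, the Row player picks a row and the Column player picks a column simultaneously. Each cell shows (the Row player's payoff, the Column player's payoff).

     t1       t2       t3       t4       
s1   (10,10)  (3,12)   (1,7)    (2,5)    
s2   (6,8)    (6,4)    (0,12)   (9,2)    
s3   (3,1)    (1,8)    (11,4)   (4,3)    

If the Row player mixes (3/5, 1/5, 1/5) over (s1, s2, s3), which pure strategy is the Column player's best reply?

Compute the Column player's expected payoff from each pure strategy against the given mix.
t1: (3/5)·10 + (1/5)·8 + (1/5)·1 = 39/5
t2: (3/5)·12 + (1/5)·4 + (1/5)·8 = 48/5
t3: (3/5)·7 + (1/5)·12 + (1/5)·4 = 37/5
t4: (3/5)·5 + (1/5)·2 + (1/5)·3 = 4
Highest expected payoff is 48/5, from t2.

t2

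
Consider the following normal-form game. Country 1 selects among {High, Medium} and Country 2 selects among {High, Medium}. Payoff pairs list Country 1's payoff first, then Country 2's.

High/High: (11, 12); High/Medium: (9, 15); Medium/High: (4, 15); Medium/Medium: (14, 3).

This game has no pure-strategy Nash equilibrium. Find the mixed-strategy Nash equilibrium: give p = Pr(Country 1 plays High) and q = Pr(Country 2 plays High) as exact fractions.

Each player's mixing probability is pinned down by making the *other* player indifferent.
Country 2 indifferent between High and Medium: p·12 + (1−p)·15 = p·15 + (1−p)·3 ⟹ 15 + (-3)p = 3 + 12p ⟹ p = 4/5.
Country 1 indifferent between High and Medium: q·11 + (1−q)·9 = q·4 + (1−q)·14 ⟹ 9 + 2q = 14 + (-10)q ⟹ q = 5/12.

p = 4/5, q = 5/12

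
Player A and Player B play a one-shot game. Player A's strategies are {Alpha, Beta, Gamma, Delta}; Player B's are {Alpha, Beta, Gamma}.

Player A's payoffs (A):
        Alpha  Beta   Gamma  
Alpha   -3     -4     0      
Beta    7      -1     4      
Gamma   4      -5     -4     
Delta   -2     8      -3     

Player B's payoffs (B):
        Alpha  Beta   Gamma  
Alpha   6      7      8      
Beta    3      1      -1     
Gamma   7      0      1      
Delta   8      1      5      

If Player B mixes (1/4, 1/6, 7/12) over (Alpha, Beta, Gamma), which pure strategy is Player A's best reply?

Player A's best reply maximizes expected payoff against the mix.
Alpha: (1/4)·(-3) + (1/6)·(-4) + (7/12)·0 = -17/12
Beta: (1/4)·7 + (1/6)·(-1) + (7/12)·4 = 47/12
Gamma: (1/4)·4 + (1/6)·(-5) + (7/12)·(-4) = -13/6
Delta: (1/4)·(-2) + (1/6)·8 + (7/12)·(-3) = -11/12
Highest expected payoff is 47/12, from Beta.

Beta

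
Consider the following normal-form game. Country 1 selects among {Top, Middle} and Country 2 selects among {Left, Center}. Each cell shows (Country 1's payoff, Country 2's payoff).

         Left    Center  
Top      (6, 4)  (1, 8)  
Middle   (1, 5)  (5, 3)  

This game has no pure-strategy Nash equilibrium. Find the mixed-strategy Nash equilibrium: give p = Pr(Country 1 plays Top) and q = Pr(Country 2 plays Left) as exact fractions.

p = 1/3, q = 4/9

Each player's mixing probability is pinned down by making the *other* player indifferent.
Country 2 indifferent between Left and Center: p·4 + (1−p)·5 = p·8 + (1−p)·3 ⟹ 5 + (-1)p = 3 + 5p ⟹ p = 1/3.
Country 1 indifferent between Top and Middle: q·6 + (1−q)·1 = q·1 + (1−q)·5 ⟹ 1 + 5q = 5 + (-4)q ⟹ q = 4/9.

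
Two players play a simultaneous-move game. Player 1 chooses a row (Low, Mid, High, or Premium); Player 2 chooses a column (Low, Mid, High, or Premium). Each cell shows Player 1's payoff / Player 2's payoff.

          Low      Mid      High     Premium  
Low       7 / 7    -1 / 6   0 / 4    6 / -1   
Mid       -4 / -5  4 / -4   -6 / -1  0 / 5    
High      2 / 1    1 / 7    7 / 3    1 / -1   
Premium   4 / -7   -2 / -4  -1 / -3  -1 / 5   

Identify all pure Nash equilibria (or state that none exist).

A profile is a Nash equilibrium when each player is best-responding to the other.
Player 1's best responses — vs Low: Low (payoff 7); vs Mid: Mid (payoff 4); vs High: High (payoff 7); vs Premium: Low (payoff 6).
Player 2's best responses — vs Low: Low (payoff 7); vs Mid: Premium (payoff 5); vs High: Mid (payoff 7); vs Premium: Premium (payoff 5).
The only mutual best response is (Low, Low); neither player gains by switching there.

(Low, Low)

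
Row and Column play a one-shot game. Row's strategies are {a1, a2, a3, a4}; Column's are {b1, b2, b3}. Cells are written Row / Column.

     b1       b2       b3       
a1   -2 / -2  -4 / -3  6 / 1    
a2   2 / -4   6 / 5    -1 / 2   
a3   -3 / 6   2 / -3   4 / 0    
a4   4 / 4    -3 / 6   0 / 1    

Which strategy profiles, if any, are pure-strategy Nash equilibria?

Check mutual best responses: a cell is a NE iff neither player can gain by unilaterally deviating.
Row's best responses — vs b1: a4 (payoff 4); vs b2: a2 (payoff 6); vs b3: a1 (payoff 6).
Column's best responses — vs a1: b3 (payoff 1); vs a2: b2 (payoff 5); vs a3: b1 (payoff 6); vs a4: b2 (payoff 6).
Mutual best responses occur at (a1, b3) and (a2, b2); at each, neither player gains by switching.

(a1, b3) and (a2, b2)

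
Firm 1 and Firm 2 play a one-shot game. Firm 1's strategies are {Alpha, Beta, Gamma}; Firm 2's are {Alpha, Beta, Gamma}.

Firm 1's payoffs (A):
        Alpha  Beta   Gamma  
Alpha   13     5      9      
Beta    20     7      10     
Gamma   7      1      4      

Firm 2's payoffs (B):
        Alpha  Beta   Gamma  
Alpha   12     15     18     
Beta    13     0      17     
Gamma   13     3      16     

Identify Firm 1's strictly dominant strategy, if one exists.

Beta

Check whether one of Firm 1's strategies beats all alternatives regardless of what the opponent does.
Beta strictly dominates: vs Alpha: 20 > each of {13, 7}; vs Beta: 7 > each of {5, 1}; vs Gamma: 10 > each of {9, 4}.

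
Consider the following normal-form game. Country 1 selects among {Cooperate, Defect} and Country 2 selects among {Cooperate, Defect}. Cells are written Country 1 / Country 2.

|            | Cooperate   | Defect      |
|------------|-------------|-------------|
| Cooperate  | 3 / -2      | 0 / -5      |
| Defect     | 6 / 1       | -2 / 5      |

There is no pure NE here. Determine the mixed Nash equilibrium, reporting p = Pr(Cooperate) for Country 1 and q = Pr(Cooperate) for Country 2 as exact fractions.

p = 4/7, q = 2/5

In a mixed NE each player is indifferent between their pure strategies, so the opponent's mix sets the indifference.
Country 2 indifferent between Cooperate and Defect: p·(-2) + (1−p)·1 = p·(-5) + (1−p)·5 ⟹ 1 + (-3)p = 5 + (-10)p ⟹ p = 4/7.
Country 1 indifferent between Cooperate and Defect: q·3 + (1−q)·0 = q·6 + (1−q)·(-2) ⟹ 0 + 3q = (-2) + 8q ⟹ q = 2/5.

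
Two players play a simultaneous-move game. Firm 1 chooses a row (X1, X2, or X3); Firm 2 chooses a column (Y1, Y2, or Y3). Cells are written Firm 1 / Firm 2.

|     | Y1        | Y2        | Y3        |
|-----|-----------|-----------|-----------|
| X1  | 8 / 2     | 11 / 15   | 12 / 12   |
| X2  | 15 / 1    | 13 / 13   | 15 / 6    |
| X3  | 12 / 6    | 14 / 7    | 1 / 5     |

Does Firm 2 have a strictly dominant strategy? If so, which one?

Check whether one of Firm 2's strategies beats all alternatives regardless of what the opponent does.
Y2 strictly dominates: vs X1: 15 > each of {2, 12}; vs X2: 13 > each of {1, 6}; vs X3: 7 > each of {6, 5}.

Y2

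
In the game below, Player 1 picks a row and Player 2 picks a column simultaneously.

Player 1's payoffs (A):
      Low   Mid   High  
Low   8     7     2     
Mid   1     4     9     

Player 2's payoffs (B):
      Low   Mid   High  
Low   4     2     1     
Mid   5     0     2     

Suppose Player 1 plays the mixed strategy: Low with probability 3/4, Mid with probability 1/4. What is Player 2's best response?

Low

Player 2's best reply maximizes expected payoff against the mix.
Low: (3/4)·4 + (1/4)·5 = 17/4
Mid: (3/4)·2 + (1/4)·0 = 3/2
High: (3/4)·1 + (1/4)·2 = 5/4
Highest expected payoff is 17/4, from Low.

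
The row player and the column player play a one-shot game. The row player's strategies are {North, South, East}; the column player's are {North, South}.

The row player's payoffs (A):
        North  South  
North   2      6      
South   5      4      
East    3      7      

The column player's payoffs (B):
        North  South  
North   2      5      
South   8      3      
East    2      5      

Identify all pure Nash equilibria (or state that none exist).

A profile is a Nash equilibrium when each player is best-responding to the other.
The row player's best responses — vs North: South (payoff 5); vs South: East (payoff 7).
The column player's best responses — vs North: South (payoff 5); vs South: North (payoff 8); vs East: South (payoff 5).
Mutual best responses occur at (South, North) and (East, South); at each, neither player gains by switching.

(South, North) and (East, South)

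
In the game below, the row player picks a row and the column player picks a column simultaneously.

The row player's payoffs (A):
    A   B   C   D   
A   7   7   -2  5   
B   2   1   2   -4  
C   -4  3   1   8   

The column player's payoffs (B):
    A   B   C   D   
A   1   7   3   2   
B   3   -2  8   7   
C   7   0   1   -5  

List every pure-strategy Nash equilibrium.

Check mutual best responses: a cell is a NE iff neither player can gain by unilaterally deviating.
The row player's best responses — vs A: A (payoff 7); vs B: A (payoff 7); vs C: B (payoff 2); vs D: C (payoff 8).
The column player's best responses — vs A: B (payoff 7); vs B: C (payoff 8); vs C: A (payoff 7).
Mutual best responses occur at (A, B) and (B, C); at each, neither player gains by switching.

(A, B) and (B, C)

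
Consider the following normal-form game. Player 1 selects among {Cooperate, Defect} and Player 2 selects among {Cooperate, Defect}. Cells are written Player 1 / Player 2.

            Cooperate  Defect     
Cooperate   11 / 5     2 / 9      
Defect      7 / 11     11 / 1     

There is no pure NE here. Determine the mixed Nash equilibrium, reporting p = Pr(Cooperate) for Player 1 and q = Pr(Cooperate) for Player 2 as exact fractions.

Each player's mixing probability is pinned down by making the *other* player indifferent.
Player 2 indifferent between Cooperate and Defect: p·5 + (1−p)·11 = p·9 + (1−p)·1 ⟹ 11 + (-6)p = 1 + 8p ⟹ p = 5/7.
Player 1 indifferent between Cooperate and Defect: q·11 + (1−q)·2 = q·7 + (1−q)·11 ⟹ 2 + 9q = 11 + (-4)q ⟹ q = 9/13.

p = 5/7, q = 9/13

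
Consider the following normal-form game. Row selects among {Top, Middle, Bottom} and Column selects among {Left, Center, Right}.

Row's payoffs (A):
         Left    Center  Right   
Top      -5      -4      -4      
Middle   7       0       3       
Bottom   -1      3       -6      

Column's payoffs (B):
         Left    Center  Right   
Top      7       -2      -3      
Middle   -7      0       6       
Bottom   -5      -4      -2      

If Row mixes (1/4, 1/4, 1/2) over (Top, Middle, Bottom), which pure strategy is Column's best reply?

Compute Column's expected payoff from each pure strategy against the given mix.
Left: (1/4)·7 + (1/4)·(-7) + (1/2)·(-5) = -5/2
Center: (1/4)·(-2) + (1/4)·0 + (1/2)·(-4) = -5/2
Right: (1/4)·(-3) + (1/4)·6 + (1/2)·(-2) = -1/4
Highest expected payoff is -1/4, from Right.

Right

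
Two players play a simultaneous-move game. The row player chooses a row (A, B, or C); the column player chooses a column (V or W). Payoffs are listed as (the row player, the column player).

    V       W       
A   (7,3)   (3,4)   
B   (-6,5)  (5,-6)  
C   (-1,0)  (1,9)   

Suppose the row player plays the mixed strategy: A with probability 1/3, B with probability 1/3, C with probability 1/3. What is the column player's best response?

The column player's best reply maximizes expected payoff against the mix.
V: (1/3)·3 + (1/3)·5 + (1/3)·0 = 8/3
W: (1/3)·4 + (1/3)·(-6) + (1/3)·9 = 7/3
Highest expected payoff is 8/3, from V.

V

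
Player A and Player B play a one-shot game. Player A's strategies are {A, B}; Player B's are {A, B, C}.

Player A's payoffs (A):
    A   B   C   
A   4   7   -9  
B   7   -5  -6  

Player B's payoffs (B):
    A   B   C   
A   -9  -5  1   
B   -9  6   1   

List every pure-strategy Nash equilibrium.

A profile is a Nash equilibrium when each player is best-responding to the other.
Player A's best responses — vs A: B (payoff 7); vs B: A (payoff 7); vs C: B (payoff -6).
Player B's best responses — vs A: C (payoff 1); vs B: B (payoff 6).
No cell has both players best-responding. For instance, Player A's best reply to B is A, but against A Player B prefers C over B.

No pure-strategy Nash equilibrium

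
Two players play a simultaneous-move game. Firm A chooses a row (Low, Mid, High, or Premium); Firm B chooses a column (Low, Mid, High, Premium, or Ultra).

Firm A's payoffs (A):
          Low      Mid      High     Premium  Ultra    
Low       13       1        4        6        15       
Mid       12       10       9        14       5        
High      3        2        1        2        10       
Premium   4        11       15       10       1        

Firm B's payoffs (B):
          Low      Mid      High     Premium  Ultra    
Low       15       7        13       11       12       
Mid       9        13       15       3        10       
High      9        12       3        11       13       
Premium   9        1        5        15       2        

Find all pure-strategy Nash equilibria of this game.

(Low, Low)

Find each player's best response to every opponent strategy; NE are the intersections.
Firm A's best responses — vs Low: Low (payoff 13); vs Mid: Premium (payoff 11); vs High: Premium (payoff 15); vs Premium: Mid (payoff 14); vs Ultra: Low (payoff 15).
Firm B's best responses — vs Low: Low (payoff 15); vs Mid: High (payoff 15); vs High: Ultra (payoff 13); vs Premium: Premium (payoff 15).
The only mutual best response is (Low, Low); neither player gains by switching there.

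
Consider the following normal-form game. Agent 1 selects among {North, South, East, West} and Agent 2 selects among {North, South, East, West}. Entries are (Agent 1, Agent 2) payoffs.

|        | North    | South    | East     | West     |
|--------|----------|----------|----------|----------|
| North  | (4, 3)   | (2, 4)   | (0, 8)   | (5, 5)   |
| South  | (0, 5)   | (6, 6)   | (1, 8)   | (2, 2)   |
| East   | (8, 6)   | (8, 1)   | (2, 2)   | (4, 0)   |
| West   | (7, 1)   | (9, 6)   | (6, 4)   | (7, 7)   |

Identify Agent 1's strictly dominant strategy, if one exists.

No strictly dominant strategy

A strategy is strictly dominant if it gives Agent 1 a strictly higher payoff than every other strategy, against every choice by the opponent.
North is not dominant: against North, East gives 8 > 4.
South is not dominant: against North, North gives 4 > 0.
East is not dominant: against South, West gives 9 > 8.
West is not dominant: against North, East gives 8 > 7.
No single strategy is best against every opponent action.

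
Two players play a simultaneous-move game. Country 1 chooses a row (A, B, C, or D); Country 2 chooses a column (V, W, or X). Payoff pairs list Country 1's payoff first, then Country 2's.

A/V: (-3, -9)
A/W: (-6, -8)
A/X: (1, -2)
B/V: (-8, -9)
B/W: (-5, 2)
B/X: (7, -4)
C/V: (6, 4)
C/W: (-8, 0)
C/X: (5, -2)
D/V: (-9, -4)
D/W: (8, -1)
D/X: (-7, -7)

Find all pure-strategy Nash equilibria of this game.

Check mutual best responses: a cell is a NE iff neither player can gain by unilaterally deviating.
Country 1's best responses — vs V: C (payoff 6); vs W: D (payoff 8); vs X: B (payoff 7).
Country 2's best responses — vs A: X (payoff -2); vs B: W (payoff 2); vs C: V (payoff 4); vs D: W (payoff -1).
Mutual best responses occur at (C, V) and (D, W); at each, neither player gains by switching.

(C, V) and (D, W)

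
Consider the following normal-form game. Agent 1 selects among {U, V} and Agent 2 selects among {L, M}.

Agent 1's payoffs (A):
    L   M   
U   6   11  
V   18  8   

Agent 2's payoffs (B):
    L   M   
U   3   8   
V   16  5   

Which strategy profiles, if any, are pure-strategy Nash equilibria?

A profile is a Nash equilibrium when each player is best-responding to the other.
Agent 1's best responses — vs L: V (payoff 18); vs M: U (payoff 11).
Agent 2's best responses — vs U: M (payoff 8); vs V: L (payoff 16).
Mutual best responses occur at (U, M) and (V, L); at each, neither player gains by switching.

(U, M) and (V, L)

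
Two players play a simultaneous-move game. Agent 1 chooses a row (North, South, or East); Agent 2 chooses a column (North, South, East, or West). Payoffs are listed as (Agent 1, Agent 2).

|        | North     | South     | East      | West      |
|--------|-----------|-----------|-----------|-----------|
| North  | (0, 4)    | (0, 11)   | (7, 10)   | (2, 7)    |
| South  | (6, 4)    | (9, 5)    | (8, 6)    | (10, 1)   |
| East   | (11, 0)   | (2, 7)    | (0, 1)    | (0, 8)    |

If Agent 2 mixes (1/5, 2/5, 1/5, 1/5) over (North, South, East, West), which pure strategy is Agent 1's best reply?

Compute Agent 1's expected payoff from each pure strategy against the given mix.
North: (1/5)·0 + (2/5)·0 + (1/5)·7 + (1/5)·2 = 9/5
South: (1/5)·6 + (2/5)·9 + (1/5)·8 + (1/5)·10 = 42/5
East: (1/5)·11 + (2/5)·2 + (1/5)·0 + (1/5)·0 = 3
Highest expected payoff is 42/5, from South.

South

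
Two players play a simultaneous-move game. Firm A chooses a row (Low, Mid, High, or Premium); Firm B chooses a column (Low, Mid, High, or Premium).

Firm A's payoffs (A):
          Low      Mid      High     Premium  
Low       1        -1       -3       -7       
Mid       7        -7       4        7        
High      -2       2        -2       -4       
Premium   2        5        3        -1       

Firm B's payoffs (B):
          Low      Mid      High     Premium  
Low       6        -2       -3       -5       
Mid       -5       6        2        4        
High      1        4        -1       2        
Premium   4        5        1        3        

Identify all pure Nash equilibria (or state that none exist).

(Premium, Mid)

A profile is a Nash equilibrium when each player is best-responding to the other.
Firm A's best responses — vs Low: Mid (payoff 7); vs Mid: Premium (payoff 5); vs High: Mid (payoff 4); vs Premium: Mid (payoff 7).
Firm B's best responses — vs Low: Low (payoff 6); vs Mid: Mid (payoff 6); vs High: Mid (payoff 4); vs Premium: Mid (payoff 5).
The only mutual best response is (Premium, Mid); neither player gains by switching there.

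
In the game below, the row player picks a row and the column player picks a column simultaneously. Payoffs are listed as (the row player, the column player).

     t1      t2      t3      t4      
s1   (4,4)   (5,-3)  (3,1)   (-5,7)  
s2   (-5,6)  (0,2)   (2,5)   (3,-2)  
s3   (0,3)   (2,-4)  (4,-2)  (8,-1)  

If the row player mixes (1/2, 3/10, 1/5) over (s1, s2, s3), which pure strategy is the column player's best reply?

The column player's best reply maximizes expected payoff against the mix.
t1: (1/2)·4 + (3/10)·6 + (1/5)·3 = 22/5
t2: (1/2)·(-3) + (3/10)·2 + (1/5)·(-4) = -17/10
t3: (1/2)·1 + (3/10)·5 + (1/5)·(-2) = 8/5
t4: (1/2)·7 + (3/10)·(-2) + (1/5)·(-1) = 27/10
Highest expected payoff is 22/5, from t1.

t1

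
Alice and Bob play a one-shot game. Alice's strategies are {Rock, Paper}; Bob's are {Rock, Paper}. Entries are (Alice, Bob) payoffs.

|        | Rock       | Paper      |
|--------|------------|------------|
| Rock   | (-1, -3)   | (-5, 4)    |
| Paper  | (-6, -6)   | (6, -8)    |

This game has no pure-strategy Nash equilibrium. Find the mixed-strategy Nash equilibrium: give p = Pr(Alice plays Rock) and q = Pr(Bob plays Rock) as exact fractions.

In a mixed NE each player is indifferent between their pure strategies, so the opponent's mix sets the indifference.
Bob indifferent between Rock and Paper: p·(-3) + (1−p)·(-6) = p·4 + (1−p)·(-8) ⟹ (-6) + 3p = (-8) + 12p ⟹ p = 2/9.
Alice indifferent between Rock and Paper: q·(-1) + (1−q)·(-5) = q·(-6) + (1−q)·6 ⟹ (-5) + 4q = 6 + (-12)q ⟹ q = 11/16.

p = 2/9, q = 11/16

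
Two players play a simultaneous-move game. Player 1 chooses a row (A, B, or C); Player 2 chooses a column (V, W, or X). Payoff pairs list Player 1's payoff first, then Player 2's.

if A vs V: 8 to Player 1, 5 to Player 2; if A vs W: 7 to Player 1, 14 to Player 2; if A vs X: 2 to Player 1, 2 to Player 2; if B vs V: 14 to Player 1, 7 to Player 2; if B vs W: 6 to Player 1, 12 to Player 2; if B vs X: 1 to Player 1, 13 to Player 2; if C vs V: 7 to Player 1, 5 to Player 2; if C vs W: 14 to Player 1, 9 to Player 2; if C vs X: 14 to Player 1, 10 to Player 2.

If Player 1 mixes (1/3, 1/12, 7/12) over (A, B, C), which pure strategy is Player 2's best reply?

W

Compute Player 2's expected payoff from each pure strategy against the given mix.
V: (1/3)·5 + (1/12)·7 + (7/12)·5 = 31/6
W: (1/3)·14 + (1/12)·12 + (7/12)·9 = 131/12
X: (1/3)·2 + (1/12)·13 + (7/12)·10 = 91/12
Highest expected payoff is 131/12, from W.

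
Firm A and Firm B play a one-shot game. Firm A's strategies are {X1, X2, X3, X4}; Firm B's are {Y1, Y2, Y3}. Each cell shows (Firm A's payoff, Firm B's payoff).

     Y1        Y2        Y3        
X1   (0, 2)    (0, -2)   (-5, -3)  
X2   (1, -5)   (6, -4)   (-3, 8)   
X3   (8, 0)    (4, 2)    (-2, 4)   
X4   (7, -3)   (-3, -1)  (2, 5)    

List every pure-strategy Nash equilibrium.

Find each player's best response to every opponent strategy; NE are the intersections.
Firm A's best responses — vs Y1: X3 (payoff 8); vs Y2: X2 (payoff 6); vs Y3: X4 (payoff 2).
Firm B's best responses — vs X1: Y1 (payoff 2); vs X2: Y3 (payoff 8); vs X3: Y3 (payoff 4); vs X4: Y3 (payoff 5).
The only mutual best response is (X4, Y3); neither player gains by switching there.

(X4, Y3)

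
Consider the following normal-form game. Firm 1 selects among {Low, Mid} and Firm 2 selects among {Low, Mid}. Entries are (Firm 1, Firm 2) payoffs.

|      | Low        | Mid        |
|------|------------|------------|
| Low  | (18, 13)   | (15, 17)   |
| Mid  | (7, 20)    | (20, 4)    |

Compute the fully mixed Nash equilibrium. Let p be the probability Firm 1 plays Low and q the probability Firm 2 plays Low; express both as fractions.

p = 4/5, q = 5/16

Each player's mixing probability is pinned down by making the *other* player indifferent.
Firm 2 indifferent between Low and Mid: p·13 + (1−p)·20 = p·17 + (1−p)·4 ⟹ 20 + (-7)p = 4 + 13p ⟹ p = 4/5.
Firm 1 indifferent between Low and Mid: q·18 + (1−q)·15 = q·7 + (1−q)·20 ⟹ 15 + 3q = 20 + (-13)q ⟹ q = 5/16.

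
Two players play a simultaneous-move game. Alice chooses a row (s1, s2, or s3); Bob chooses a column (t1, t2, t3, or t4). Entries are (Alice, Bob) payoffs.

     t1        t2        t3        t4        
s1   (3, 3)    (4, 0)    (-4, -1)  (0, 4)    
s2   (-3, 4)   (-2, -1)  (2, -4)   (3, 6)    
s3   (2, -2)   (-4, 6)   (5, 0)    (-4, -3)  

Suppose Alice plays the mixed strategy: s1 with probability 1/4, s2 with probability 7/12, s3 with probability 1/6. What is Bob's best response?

t4

Bob's best reply maximizes expected payoff against the mix.
t1: (1/4)·3 + (7/12)·4 + (1/6)·(-2) = 11/4
t2: (1/4)·0 + (7/12)·(-1) + (1/6)·6 = 5/12
t3: (1/4)·(-1) + (7/12)·(-4) + (1/6)·0 = -31/12
t4: (1/4)·4 + (7/12)·6 + (1/6)·(-3) = 4
Highest expected payoff is 4, from t4.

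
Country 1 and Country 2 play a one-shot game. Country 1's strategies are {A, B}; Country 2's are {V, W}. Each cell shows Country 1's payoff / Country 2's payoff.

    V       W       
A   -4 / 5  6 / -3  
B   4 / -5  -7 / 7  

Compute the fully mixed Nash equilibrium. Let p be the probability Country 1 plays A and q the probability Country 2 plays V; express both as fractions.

p = 3/5, q = 13/21

Each player's mixing probability is pinned down by making the *other* player indifferent.
Country 2 indifferent between V and W: p·5 + (1−p)·(-5) = p·(-3) + (1−p)·7 ⟹ (-5) + 10p = 7 + (-10)p ⟹ p = 3/5.
Country 1 indifferent between A and B: q·(-4) + (1−q)·6 = q·4 + (1−q)·(-7) ⟹ 6 + (-10)q = (-7) + 11q ⟹ q = 13/21.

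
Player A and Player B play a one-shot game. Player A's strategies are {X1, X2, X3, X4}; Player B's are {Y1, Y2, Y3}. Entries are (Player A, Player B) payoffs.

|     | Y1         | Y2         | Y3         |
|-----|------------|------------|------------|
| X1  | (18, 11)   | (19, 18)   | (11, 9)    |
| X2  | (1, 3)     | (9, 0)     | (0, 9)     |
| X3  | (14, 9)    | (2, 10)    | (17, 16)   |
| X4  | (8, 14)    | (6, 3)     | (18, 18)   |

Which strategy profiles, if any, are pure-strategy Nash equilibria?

(X1, Y2) and (X4, Y3)

Check mutual best responses: a cell is a NE iff neither player can gain by unilaterally deviating.
Player A's best responses — vs Y1: X1 (payoff 18); vs Y2: X1 (payoff 19); vs Y3: X4 (payoff 18).
Player B's best responses — vs X1: Y2 (payoff 18); vs X2: Y3 (payoff 9); vs X3: Y3 (payoff 16); vs X4: Y3 (payoff 18).
Mutual best responses occur at (X1, Y2) and (X4, Y3); at each, neither player gains by switching.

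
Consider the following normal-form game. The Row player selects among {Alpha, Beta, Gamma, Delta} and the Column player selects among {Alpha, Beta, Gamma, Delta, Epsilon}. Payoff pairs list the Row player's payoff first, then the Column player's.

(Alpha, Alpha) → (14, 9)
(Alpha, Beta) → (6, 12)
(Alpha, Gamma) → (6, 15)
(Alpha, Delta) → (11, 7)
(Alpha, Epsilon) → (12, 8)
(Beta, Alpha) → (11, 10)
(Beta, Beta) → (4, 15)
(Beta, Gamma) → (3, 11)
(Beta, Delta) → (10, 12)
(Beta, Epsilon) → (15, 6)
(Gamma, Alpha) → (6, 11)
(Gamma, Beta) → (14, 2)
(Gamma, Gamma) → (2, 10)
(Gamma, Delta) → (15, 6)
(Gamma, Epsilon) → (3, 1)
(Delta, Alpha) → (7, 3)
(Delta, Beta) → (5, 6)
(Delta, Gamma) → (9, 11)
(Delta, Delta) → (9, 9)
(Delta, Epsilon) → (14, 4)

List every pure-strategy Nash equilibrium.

(Delta, Gamma)

Check mutual best responses: a cell is a NE iff neither player can gain by unilaterally deviating.
The Row player's best responses — vs Alpha: Alpha (payoff 14); vs Beta: Gamma (payoff 14); vs Gamma: Delta (payoff 9); vs Delta: Gamma (payoff 15); vs Epsilon: Beta (payoff 15).
The Column player's best responses — vs Alpha: Gamma (payoff 15); vs Beta: Beta (payoff 15); vs Gamma: Alpha (payoff 11); vs Delta: Gamma (payoff 11).
The only mutual best response is (Delta, Gamma); neither player gains by switching there.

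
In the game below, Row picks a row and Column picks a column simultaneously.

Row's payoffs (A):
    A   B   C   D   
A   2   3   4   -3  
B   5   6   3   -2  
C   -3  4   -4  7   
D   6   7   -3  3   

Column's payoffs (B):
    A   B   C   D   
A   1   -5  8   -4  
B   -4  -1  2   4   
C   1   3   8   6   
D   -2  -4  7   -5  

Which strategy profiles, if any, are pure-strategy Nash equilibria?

Check mutual best responses: a cell is a NE iff neither player can gain by unilaterally deviating.
Row's best responses — vs A: D (payoff 6); vs B: D (payoff 7); vs C: A (payoff 4); vs D: C (payoff 7).
Column's best responses — vs A: C (payoff 8); vs B: D (payoff 4); vs C: C (payoff 8); vs D: C (payoff 7).
The only mutual best response is (A, C); neither player gains by switching there.

(A, C)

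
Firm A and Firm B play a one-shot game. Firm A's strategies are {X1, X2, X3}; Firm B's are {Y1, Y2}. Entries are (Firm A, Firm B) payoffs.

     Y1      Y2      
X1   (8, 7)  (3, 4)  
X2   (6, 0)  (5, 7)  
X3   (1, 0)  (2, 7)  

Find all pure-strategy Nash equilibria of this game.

(X1, Y1) and (X2, Y2)

A profile is a Nash equilibrium when each player is best-responding to the other.
Firm A's best responses — vs Y1: X1 (payoff 8); vs Y2: X2 (payoff 5).
Firm B's best responses — vs X1: Y1 (payoff 7); vs X2: Y2 (payoff 7); vs X3: Y2 (payoff 7).
Mutual best responses occur at (X1, Y1) and (X2, Y2); at each, neither player gains by switching.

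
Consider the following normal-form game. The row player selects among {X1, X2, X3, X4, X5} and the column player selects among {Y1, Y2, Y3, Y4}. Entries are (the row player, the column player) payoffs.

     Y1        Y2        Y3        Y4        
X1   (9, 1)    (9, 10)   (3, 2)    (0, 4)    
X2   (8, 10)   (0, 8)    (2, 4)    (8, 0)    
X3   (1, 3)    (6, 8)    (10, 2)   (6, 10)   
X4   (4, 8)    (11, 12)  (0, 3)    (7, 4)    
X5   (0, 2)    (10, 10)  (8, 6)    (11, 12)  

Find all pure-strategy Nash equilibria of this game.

(X4, Y2) and (X5, Y4)

Check mutual best responses: a cell is a NE iff neither player can gain by unilaterally deviating.
The row player's best responses — vs Y1: X1 (payoff 9); vs Y2: X4 (payoff 11); vs Y3: X3 (payoff 10); vs Y4: X5 (payoff 11).
The column player's best responses — vs X1: Y2 (payoff 10); vs X2: Y1 (payoff 10); vs X3: Y4 (payoff 10); vs X4: Y2 (payoff 12); vs X5: Y4 (payoff 12).
Mutual best responses occur at (X4, Y2) and (X5, Y4); at each, neither player gains by switching.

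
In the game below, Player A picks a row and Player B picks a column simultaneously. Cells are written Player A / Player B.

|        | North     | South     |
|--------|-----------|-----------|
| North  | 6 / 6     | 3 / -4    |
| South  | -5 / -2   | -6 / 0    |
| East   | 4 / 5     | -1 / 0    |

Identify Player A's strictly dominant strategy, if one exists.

Check whether one of Player A's strategies beats all alternatives regardless of what the opponent does.
North strictly dominates: vs North: 6 > each of {-5, 4}; vs South: 3 > each of {-6, -1}.

North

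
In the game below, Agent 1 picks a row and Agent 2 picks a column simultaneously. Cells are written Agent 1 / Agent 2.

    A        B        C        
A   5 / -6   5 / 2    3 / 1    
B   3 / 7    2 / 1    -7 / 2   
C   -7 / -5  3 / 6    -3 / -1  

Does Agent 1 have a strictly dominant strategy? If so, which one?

A strategy is strictly dominant if it gives Agent 1 a strictly higher payoff than every other strategy, against every choice by the opponent.
A strictly dominates: vs A: 5 > each of {3, -7}; vs B: 5 > each of {2, 3}; vs C: 3 > each of {-7, -3}.

A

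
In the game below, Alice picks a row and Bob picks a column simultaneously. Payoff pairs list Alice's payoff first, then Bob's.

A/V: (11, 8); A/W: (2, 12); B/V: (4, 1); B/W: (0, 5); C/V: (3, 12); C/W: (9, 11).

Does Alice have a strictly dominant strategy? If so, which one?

A strategy is strictly dominant if it gives Alice a strictly higher payoff than every other strategy, against every choice by the opponent.
A is not dominant: against W, C gives 9 > 2.
B is not dominant: against V, A gives 11 > 4.
C is not dominant: against V, A gives 11 > 3.
No single strategy is best against every opponent action.

None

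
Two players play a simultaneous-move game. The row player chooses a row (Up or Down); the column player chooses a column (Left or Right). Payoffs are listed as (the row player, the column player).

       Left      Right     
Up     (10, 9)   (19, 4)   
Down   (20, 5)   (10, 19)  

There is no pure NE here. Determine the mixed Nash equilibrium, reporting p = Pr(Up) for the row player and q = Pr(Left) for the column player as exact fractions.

In a mixed NE each player is indifferent between their pure strategies, so the opponent's mix sets the indifference.
The column player indifferent between Left and Right: p·9 + (1−p)·5 = p·4 + (1−p)·19 ⟹ 5 + 4p = 19 + (-15)p ⟹ p = 14/19.
The row player indifferent between Up and Down: q·10 + (1−q)·19 = q·20 + (1−q)·10 ⟹ 19 + (-9)q = 10 + 10q ⟹ q = 9/19.

p = 14/19, q = 9/19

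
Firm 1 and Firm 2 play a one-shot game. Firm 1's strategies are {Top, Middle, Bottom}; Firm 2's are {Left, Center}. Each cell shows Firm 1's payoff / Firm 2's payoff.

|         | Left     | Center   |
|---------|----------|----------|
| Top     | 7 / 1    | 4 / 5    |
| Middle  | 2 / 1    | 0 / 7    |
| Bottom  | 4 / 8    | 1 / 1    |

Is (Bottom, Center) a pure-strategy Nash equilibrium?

No

Holding Firm 2 at Center: Firm 1 gets 1 from Bottom but could get 4 by switching to Top. Firm 1 has a profitable deviation.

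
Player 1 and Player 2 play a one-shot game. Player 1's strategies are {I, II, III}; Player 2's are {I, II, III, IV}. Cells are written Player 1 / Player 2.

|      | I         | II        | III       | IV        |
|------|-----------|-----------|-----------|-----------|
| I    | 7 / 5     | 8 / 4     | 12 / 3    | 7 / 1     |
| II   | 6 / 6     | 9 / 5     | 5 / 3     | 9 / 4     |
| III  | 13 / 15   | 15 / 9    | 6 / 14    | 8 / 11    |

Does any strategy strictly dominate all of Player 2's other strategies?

Check whether one of Player 2's strategies beats all alternatives regardless of what the opponent does.
I strictly dominates: vs I: 5 > each of {4, 3, 1}; vs II: 6 > each of {5, 3, 4}; vs III: 15 > each of {9, 14, 11}.

I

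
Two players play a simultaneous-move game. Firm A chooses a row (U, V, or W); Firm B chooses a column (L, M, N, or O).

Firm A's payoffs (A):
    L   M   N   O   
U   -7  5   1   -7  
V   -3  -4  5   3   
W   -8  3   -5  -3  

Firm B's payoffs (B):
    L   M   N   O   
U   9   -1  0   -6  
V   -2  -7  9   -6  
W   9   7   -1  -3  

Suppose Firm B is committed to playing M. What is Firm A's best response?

With Firm B fixed at M, Firm A's payoffs are: U → 5, V → -4, W → 3.
The maximum is 5, achieved by U.

U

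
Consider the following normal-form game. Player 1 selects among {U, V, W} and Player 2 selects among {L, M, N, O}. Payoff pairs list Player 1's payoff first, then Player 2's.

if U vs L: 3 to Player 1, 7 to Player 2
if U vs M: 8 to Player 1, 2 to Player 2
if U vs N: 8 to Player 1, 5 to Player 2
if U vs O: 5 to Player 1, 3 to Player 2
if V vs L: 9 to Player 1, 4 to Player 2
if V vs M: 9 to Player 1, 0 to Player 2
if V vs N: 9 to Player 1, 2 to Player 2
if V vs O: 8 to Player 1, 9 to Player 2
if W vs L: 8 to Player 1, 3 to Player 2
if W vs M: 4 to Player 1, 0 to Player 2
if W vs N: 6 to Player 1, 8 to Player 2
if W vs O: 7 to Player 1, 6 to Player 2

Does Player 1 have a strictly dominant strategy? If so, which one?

V

Check whether one of Player 1's strategies beats all alternatives regardless of what the opponent does.
V strictly dominates: vs L: 9 > each of {3, 8}; vs M: 9 > each of {8, 4}; vs N: 9 > each of {8, 6}; vs O: 8 > each of {5, 7}.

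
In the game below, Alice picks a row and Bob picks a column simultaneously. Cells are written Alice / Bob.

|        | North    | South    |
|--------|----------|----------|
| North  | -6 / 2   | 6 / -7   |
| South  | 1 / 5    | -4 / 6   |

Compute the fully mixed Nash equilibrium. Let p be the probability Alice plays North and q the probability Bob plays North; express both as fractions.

Each player's mixing probability is pinned down by making the *other* player indifferent.
Bob indifferent between North and South: p·2 + (1−p)·5 = p·(-7) + (1−p)·6 ⟹ 5 + (-3)p = 6 + (-13)p ⟹ p = 1/10.
Alice indifferent between North and South: q·(-6) + (1−q)·6 = q·1 + (1−q)·(-4) ⟹ 6 + (-12)q = (-4) + 5q ⟹ q = 10/17.

p = 1/10, q = 10/17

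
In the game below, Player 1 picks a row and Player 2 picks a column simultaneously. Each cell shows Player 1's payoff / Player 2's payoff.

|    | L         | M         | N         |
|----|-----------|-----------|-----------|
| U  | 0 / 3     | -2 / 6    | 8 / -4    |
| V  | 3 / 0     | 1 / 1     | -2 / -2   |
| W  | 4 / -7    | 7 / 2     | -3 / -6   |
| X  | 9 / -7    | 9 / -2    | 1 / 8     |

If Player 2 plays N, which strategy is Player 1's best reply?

With Player 2 fixed at N, Player 1's payoffs are: U → 8, V → -2, W → -3, X → 1.
The maximum is 8, achieved by U.

U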